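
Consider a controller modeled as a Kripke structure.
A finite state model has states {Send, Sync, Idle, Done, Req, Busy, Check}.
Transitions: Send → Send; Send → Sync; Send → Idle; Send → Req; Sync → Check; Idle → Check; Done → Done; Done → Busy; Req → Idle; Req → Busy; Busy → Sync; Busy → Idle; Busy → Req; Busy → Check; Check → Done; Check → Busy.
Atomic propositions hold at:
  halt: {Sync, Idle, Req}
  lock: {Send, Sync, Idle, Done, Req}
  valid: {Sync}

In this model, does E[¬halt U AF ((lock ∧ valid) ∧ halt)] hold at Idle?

Sat(¬halt) = {Send, Done, Busy, Check}
Sat(lock ∧ valid) = {Sync}
Sat((lock ∧ valid) ∧ halt) = {Sync}
AF ((lock ∧ valid) ∧ halt): least fixpoint, start Z0 = {Sync}, add states with every successor in Z. Already a fixed point.
Sat(AF ((lock ∧ valid) ∧ halt)) = {Sync}
E[¬halt U AF ((lock ∧ valid) ∧ halt)]: least fixpoint, start Z0 = Sat(AF ((lock ∧ valid) ∧ halt)) = {Sync}, add states in Sat(¬halt) with some successor in Z. Z1 = {Send, Sync, Busy}; Z2 = {Send, Sync, Done, Busy, Check}; fixed.
Sat(E[¬halt U AF ((lock ∧ valid) ∧ halt)]) = {Send, Sync, Done, Busy, Check}
Idle ∉ Sat(E[¬halt U AF ((lock ∧ valid) ∧ halt)]) = {Send, Sync, Done, Busy, Check}, so the formula does not hold at Idle.

No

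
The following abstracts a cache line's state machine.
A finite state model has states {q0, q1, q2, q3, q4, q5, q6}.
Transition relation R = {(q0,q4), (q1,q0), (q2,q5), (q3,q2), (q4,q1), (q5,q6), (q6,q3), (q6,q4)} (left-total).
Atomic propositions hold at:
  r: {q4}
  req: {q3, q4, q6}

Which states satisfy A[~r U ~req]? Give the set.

{q0, q1, q2, q3, q5}

Sat(~r) = {q0, q1, q2, q3, q5, q6}
Sat(~req) = {q0, q1, q2, q5}
A[~r U ~req]: least fixpoint, start Z0 = Sat(~req) = {q0, q1, q2, q5}, add states in Sat(~r) with every successor in Z. Z1 = {q0, q1, q2, q3, q5}; fixed.
Sat(A[~r U ~req]) = {q0, q1, q2, q3, q5}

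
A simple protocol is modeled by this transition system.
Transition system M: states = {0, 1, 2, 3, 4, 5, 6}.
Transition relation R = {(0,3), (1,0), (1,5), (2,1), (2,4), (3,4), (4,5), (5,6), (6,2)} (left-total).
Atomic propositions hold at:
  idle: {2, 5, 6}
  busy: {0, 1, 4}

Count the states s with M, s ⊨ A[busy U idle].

A[busy U idle]: least fixpoint, start Z0 = Sat(idle) = {2, 5, 6}, add states in Sat(busy) with every successor in Z. Z1 = {2, 4, 5, 6}; fixed.
Sat(A[busy U idle]) = {2, 4, 5, 6}
|Sat(A[busy U idle])| = |{2, 4, 5, 6}| = 4.

4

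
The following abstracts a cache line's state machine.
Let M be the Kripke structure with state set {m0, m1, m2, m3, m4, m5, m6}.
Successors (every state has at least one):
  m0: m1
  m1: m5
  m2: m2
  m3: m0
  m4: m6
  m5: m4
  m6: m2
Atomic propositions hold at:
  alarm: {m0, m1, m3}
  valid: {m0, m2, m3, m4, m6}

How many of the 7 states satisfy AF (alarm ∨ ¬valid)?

Sat(¬valid) = {m1, m5}
Sat(alarm ∨ ¬valid) = {m0, m1, m3, m5}
AF (alarm ∨ ¬valid): least fixpoint, start Z0 = {m0, m1, m3, m5}, add states with every successor in Z. Already a fixed point.
Sat(AF (alarm ∨ ¬valid)) = {m0, m1, m3, m5}
|Sat(AF (alarm ∨ ¬valid))| = |{m0, m1, m3, m5}| = 4.

4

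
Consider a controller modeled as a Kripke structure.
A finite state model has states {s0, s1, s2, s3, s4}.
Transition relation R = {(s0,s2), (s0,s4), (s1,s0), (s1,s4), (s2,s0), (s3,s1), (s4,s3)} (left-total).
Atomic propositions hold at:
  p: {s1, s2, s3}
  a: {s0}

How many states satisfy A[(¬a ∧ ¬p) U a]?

Sat(¬a) = {s1, s2, s3, s4}
Sat(¬p) = {s0, s4}
Sat(¬a ∧ ¬p) = {s4}
A[(¬a ∧ ¬p) U a]: least fixpoint, start Z0 = Sat(a) = {s0}, add states in Sat(¬a ∧ ¬p) with every successor in Z. Already a fixed point.
Sat(A[(¬a ∧ ¬p) U a]) = {s0}
|Sat(A[(¬a ∧ ¬p) U a])| = |{s0}| = 1.

1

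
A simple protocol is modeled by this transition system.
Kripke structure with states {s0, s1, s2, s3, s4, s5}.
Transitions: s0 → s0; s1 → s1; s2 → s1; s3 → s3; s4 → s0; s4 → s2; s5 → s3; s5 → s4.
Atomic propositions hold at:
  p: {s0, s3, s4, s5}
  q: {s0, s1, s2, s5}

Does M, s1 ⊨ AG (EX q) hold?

Yes

Sat(EX q) = {s : some successor in {s0, s1, s2, s5}} = {s0, s1, s2, s4}
AG (EX q): greatest fixpoint, start Z0 = {s0, s1, s2, s4}, keep only states in Sat with every successor in Z. Already a fixed point.
Sat(AG (EX q)) = {s0, s1, s2, s4}
s1 ∈ Sat(AG (EX q)) = {s0, s1, s2, s4}, so the formula holds at s1.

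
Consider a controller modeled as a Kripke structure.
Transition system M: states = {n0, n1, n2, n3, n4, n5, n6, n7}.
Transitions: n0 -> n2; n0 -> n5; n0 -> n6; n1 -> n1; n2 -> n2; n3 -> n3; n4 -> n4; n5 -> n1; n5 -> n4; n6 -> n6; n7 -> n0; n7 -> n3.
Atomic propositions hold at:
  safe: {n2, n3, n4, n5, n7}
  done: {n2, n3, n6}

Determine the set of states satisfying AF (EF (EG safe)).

EG safe: greatest fixpoint, start Z0 = {n2, n3, n4, n5, n7}, keep only states in Sat with some successor in Z. Already a fixed point.
Sat(EG safe) = {n2, n3, n4, n5, n7}
EF (EG safe): least fixpoint, start Z0 = {n2, n3, n4, n5, n7}, add states with some successor in Z. Z1 = {n0, n2, n3, n4, n5, n7}; fixed.
Sat(EF (EG safe)) = {n0, n2, n3, n4, n5, n7}
AF (EF (EG safe)): least fixpoint, start Z0 = {n0, n2, n3, n4, n5, n7}, add states with every successor in Z. Already a fixed point.
Sat(AF (EF (EG safe))) = {n0, n2, n3, n4, n5, n7}

{n0, n2, n3, n4, n5, n7}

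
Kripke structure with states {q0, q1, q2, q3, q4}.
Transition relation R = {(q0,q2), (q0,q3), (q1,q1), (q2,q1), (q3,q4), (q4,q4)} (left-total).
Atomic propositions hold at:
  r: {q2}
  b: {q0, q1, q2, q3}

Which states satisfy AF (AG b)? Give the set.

AG b: greatest fixpoint, start Z0 = {q0, q1, q2, q3}, keep only states in Sat with every successor in Z. Z1 = {q0, q1, q2}; Z2 = {q1, q2}; fixed.
Sat(AG b) = {q1, q2}
AF (AG b): least fixpoint, start Z0 = {q1, q2}, add states with every successor in Z. Already a fixed point.
Sat(AF (AG b)) = {q1, q2}

{q1, q2}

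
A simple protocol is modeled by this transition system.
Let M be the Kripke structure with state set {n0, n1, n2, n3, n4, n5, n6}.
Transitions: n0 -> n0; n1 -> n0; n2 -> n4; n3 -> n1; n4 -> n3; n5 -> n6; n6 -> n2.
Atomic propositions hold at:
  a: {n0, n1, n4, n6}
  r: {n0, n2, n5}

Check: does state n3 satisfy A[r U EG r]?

No

EG r: greatest fixpoint, start Z0 = {n0, n2, n5}, keep only states in Sat with some successor in Z. Z1 = {n0}; fixed.
Sat(EG r) = {n0}
A[r U EG r]: least fixpoint, start Z0 = Sat(EG r) = {n0}, add states in Sat(r) with every successor in Z. Already a fixed point.
Sat(A[r U EG r]) = {n0}
n3 ∉ Sat(A[r U EG r]) = {n0}, so the formula does not hold at n3.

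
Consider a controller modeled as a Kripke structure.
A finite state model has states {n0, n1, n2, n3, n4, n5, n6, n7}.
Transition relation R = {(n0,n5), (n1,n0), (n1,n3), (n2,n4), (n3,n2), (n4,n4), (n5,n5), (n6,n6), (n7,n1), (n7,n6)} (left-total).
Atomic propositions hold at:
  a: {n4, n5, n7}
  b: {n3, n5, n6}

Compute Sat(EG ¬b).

Sat(¬b) = {n0, n1, n2, n4, n7}
EG ¬b: greatest fixpoint, start Z0 = {n0, n1, n2, n4, n7}, keep only states in Sat with some successor in Z. Z1 = {n1, n2, n4, n7}; Z2 = {n2, n4, n7}; Z3 = {n2, n4}; fixed.
Sat(EG ¬b) = {n2, n4}

{n2, n4}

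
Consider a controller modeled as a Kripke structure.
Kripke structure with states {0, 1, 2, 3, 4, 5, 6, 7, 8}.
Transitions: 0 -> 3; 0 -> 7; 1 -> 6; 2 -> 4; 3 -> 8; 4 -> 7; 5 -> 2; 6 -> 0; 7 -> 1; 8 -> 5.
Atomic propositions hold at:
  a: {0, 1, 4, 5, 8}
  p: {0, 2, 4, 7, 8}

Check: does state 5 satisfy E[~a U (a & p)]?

Sat(~a) = {2, 3, 6, 7}
Sat(a & p) = {0, 4, 8}
E[~a U (a & p)]: least fixpoint, start Z0 = Sat((a & p)) = {0, 4, 8}, add states in Sat(~a) with some successor in Z. Z1 = {0, 2, 3, 4, 6, 8}; fixed.
Sat(E[~a U (a & p)]) = {0, 2, 3, 4, 6, 8}
5 ∉ Sat(E[~a U (a & p)]) = {0, 2, 3, 4, 6, 8}, so the formula does not hold at 5.

No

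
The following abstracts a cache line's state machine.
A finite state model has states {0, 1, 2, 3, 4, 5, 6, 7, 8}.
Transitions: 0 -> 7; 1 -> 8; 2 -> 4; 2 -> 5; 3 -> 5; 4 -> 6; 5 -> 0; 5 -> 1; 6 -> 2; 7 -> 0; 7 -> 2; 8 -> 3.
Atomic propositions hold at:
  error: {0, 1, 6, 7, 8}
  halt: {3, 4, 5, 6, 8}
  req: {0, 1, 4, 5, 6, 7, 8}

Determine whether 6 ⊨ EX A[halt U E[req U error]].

No

E[req U error]: least fixpoint, start Z0 = Sat(error) = {0, 1, 6, 7, 8}, add states in Sat(req) with some successor in Z. Z1 = {0, 1, 4, 5, 6, 7, 8}; fixed.
Sat(E[req U error]) = {0, 1, 4, 5, 6, 7, 8}
A[halt U E[req U error]]: least fixpoint, start Z0 = Sat(E[req U error]) = {0, 1, 4, 5, 6, 7, 8}, add states in Sat(halt) with every successor in Z. Z1 = {0, 1, 3, 4, 5, 6, 7, 8}; fixed.
Sat(A[halt U E[req U error]]) = {0, 1, 3, 4, 5, 6, 7, 8}
Sat(EX A[halt U E[req U error]]) = {s : some successor in {0, 1, 3, 4, 5, 6, 7, 8}} = {0, 1, 2, 3, 4, 5, 7, 8}
6 ∉ Sat(EX A[halt U E[req U error]]) = {0, 1, 2, 3, 4, 5, 7, 8}, so the formula does not hold at 6.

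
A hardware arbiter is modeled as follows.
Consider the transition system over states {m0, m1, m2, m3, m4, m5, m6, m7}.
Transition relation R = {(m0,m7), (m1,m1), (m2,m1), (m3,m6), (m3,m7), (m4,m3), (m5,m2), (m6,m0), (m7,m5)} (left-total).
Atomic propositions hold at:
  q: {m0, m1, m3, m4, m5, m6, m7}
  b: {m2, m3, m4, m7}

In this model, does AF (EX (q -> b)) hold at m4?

Sat(q -> b) = {m2, m3, m4, m7}
Sat(EX (q -> b)) = {s : some successor in {m2, m3, m4, m7}} = {m0, m3, m4, m5}
AF (EX (q -> b)): least fixpoint, start Z0 = {m0, m3, m4, m5}, add states with every successor in Z. Z1 = {m0, m3, m4, m5, m6, m7}; fixed.
Sat(AF (EX (q -> b))) = {m0, m3, m4, m5, m6, m7}
m4 ∈ Sat(AF (EX (q -> b))) = {m0, m3, m4, m5, m6, m7}, so the formula holds at m4.

Yes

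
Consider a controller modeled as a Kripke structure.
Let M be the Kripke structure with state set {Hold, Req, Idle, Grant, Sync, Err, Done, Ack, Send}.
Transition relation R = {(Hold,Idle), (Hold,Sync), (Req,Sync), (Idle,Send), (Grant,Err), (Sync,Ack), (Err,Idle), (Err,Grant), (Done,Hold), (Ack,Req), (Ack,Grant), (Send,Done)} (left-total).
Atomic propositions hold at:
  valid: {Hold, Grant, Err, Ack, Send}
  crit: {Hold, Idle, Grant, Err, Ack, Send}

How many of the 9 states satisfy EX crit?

Sat(EX crit) = {s : some successor in {Hold, Idle, Grant, Err, Ack, Send}} = {Hold, Idle, Grant, Sync, Err, Done, Ack}
|Sat(EX crit)| = |{Hold, Idle, Grant, Sync, Err, Done, Ack}| = 7.

7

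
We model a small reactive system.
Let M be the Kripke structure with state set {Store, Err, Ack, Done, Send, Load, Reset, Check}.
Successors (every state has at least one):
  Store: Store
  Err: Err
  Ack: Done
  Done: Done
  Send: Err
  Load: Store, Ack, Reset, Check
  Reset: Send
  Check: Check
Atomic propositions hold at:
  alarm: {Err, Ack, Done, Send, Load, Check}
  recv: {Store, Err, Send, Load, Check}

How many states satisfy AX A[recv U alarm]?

6

A[recv U alarm]: least fixpoint, start Z0 = Sat(alarm) = {Err, Ack, Done, Send, Load, Check}, add states in Sat(recv) with every successor in Z. Already a fixed point.
Sat(A[recv U alarm]) = {Err, Ack, Done, Send, Load, Check}
Sat(AX A[recv U alarm]) = {s : every successor in {Err, Ack, Done, Send, Load, Check}} = {Err, Ack, Done, Send, Reset, Check}
|Sat(AX A[recv U alarm])| = |{Err, Ack, Done, Send, Reset, Check}| = 6.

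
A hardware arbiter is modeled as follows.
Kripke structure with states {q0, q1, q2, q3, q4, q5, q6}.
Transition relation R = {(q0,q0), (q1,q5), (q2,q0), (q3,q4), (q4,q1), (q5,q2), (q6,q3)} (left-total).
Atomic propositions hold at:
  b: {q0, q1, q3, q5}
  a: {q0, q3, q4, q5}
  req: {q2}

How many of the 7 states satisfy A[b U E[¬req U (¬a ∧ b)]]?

Sat(¬req) = {q0, q1, q3, q4, q5, q6}
Sat(¬a) = {q1, q2, q6}
Sat(¬a ∧ b) = {q1}
E[¬req U (¬a ∧ b)]: least fixpoint, start Z0 = Sat((¬a ∧ b)) = {q1}, add states in Sat(¬req) with some successor in Z. Z1 = {q1, q4}; Z2 = {q1, q3, q4}; Z3 = {q1, q3, q4, q6}; fixed.
Sat(E[¬req U (¬a ∧ b)]) = {q1, q3, q4, q6}
A[b U E[¬req U (¬a ∧ b)]]: least fixpoint, start Z0 = Sat(E[¬req U (¬a ∧ b)]) = {q1, q3, q4, q6}, add states in Sat(b) with every successor in Z. Already a fixed point.
Sat(A[b U E[¬req U (¬a ∧ b)]]) = {q1, q3, q4, q6}
|Sat(A[b U E[¬req U (¬a ∧ b)]])| = |{q1, q3, q4, q6}| = 4.

4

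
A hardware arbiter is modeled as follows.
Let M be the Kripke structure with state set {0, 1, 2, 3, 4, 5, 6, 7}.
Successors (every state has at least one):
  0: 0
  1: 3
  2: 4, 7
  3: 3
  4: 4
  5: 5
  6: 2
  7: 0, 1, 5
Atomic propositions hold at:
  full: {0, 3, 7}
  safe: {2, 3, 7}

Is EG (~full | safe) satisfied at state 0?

Sat(~full) = {1, 2, 4, 5, 6}
Sat(~full | safe) = {1, 2, 3, 4, 5, 6, 7}
EG (~full | safe): greatest fixpoint, start Z0 = {1, 2, 3, 4, 5, 6, 7}, keep only states in Sat with some successor in Z. Already a fixed point.
Sat(EG (~full | safe)) = {1, 2, 3, 4, 5, 6, 7}
0 ∉ Sat(EG (~full | safe)) = {1, 2, 3, 4, 5, 6, 7}, so the formula does not hold at 0.

No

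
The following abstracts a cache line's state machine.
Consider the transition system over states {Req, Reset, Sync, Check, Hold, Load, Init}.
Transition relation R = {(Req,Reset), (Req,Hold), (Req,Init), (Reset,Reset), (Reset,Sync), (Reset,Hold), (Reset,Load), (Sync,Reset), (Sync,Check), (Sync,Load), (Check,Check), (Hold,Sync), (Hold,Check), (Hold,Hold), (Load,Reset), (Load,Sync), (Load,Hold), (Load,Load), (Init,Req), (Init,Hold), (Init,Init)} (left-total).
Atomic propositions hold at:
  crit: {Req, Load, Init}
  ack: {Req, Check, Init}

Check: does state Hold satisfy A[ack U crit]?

A[ack U crit]: least fixpoint, start Z0 = Sat(crit) = {Req, Load, Init}, add states in Sat(ack) with every successor in Z. Already a fixed point.
Sat(A[ack U crit]) = {Req, Load, Init}
Hold ∉ Sat(A[ack U crit]) = {Req, Load, Init}, so the formula does not hold at Hold.

No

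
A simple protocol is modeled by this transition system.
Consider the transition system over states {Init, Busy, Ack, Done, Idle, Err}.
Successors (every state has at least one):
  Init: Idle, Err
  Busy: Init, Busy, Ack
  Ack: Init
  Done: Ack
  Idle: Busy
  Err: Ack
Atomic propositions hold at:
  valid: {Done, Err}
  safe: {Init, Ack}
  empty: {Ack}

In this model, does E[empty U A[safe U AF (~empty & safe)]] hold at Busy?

No

Sat(~empty) = {Init, Busy, Done, Idle, Err}
Sat(~empty & safe) = {Init}
AF (~empty & safe): least fixpoint, start Z0 = {Init}, add states with every successor in Z. Z1 = {Init, Ack}; Z2 = {Init, Ack, Done, Err}; fixed.
Sat(AF (~empty & safe)) = {Init, Ack, Done, Err}
A[safe U AF (~empty & safe)]: least fixpoint, start Z0 = Sat(AF (~empty & safe)) = {Init, Ack, Done, Err}, add states in Sat(safe) with every successor in Z. Already a fixed point.
Sat(A[safe U AF (~empty & safe)]) = {Init, Ack, Done, Err}
E[empty U A[safe U AF (~empty & safe)]]: least fixpoint, start Z0 = Sat(A[safe U AF (~empty & safe)]) = {Init, Ack, Done, Err}, add states in Sat(empty) with some successor in Z. Already a fixed point.
Sat(E[empty U A[safe U AF (~empty & safe)]]) = {Init, Ack, Done, Err}
Busy ∉ Sat(E[empty U A[safe U AF (~empty & safe)]]) = {Init, Ack, Done, Err}, so the formula does not hold at Busy.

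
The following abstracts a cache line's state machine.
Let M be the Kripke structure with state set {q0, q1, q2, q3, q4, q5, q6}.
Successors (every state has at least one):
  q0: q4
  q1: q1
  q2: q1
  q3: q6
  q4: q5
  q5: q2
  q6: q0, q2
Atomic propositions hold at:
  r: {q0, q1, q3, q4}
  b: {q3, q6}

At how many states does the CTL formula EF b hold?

EF b: least fixpoint, start Z0 = {q3, q6}, add states with some successor in Z. Already a fixed point.
Sat(EF b) = {q3, q6}
|Sat(EF b)| = |{q3, q6}| = 2.

2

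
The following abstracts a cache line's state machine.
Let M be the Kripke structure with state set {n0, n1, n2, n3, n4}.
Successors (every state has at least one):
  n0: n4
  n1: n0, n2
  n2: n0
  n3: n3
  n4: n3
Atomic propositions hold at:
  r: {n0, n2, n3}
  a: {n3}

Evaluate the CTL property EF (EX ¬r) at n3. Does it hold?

Sat(¬r) = {n1, n4}
Sat(EX ¬r) = {s : some successor in {n1, n4}} = {n0}
EF (EX ¬r): least fixpoint, start Z0 = {n0}, add states with some successor in Z. Z1 = {n0, n1, n2}; fixed.
Sat(EF (EX ¬r)) = {n0, n1, n2}
n3 ∉ Sat(EF (EX ¬r)) = {n0, n1, n2}, so the formula does not hold at n3.

No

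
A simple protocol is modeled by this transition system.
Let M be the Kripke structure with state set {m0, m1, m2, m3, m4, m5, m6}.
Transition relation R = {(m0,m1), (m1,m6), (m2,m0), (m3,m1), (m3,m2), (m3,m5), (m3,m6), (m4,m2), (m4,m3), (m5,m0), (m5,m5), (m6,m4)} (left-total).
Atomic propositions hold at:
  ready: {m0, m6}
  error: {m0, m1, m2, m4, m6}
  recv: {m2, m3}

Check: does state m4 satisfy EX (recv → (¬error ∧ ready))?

Sat(¬error) = {m3, m5}
Sat(¬error ∧ ready) = ∅
Sat(recv → (¬error ∧ ready)) = {m0, m1, m4, m5, m6}
Sat(EX (recv → (¬error ∧ ready))) = {s : some successor in {m0, m1, m4, m5, m6}} = {m0, m1, m2, m3, m5, m6}
m4 ∉ Sat(EX (recv → (¬error ∧ ready))) = {m0, m1, m2, m3, m5, m6}, so the formula does not hold at m4.

No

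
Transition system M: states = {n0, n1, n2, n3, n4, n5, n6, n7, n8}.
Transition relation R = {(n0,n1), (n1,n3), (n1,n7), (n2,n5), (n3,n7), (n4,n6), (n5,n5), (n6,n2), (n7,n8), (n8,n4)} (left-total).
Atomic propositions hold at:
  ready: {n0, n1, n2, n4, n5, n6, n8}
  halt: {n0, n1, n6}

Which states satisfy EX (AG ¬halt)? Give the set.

Sat(¬halt) = {n2, n3, n4, n5, n7, n8}
AG ¬halt: greatest fixpoint, start Z0 = {n2, n3, n4, n5, n7, n8}, keep only states in Sat with every successor in Z. Z1 = {n2, n3, n5, n7, n8}; Z2 = {n2, n3, n5, n7}; Z3 = {n2, n3, n5}; Z4 = {n2, n5}; fixed.
Sat(AG ¬halt) = {n2, n5}
Sat(EX (AG ¬halt)) = {s : some successor in {n2, n5}} = {n2, n5, n6}

{n2, n5, n6}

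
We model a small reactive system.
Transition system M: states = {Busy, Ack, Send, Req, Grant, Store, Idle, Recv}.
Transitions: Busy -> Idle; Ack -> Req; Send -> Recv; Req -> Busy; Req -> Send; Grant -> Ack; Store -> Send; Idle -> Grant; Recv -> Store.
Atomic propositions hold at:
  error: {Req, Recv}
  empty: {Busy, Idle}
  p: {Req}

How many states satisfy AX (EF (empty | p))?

Sat(empty | p) = {Busy, Req, Idle}
EF (empty | p): least fixpoint, start Z0 = {Busy, Req, Idle}, add states with some successor in Z. Z1 = {Busy, Ack, Req, Idle}; Z2 = {Busy, Ack, Req, Grant, Idle}; fixed.
Sat(EF (empty | p)) = {Busy, Ack, Req, Grant, Idle}
Sat(AX (EF (empty | p))) = {s : every successor in {Busy, Ack, Req, Grant, Idle}} = {Busy, Ack, Grant, Idle}
|Sat(AX (EF (empty | p)))| = |{Busy, Ack, Grant, Idle}| = 4.

4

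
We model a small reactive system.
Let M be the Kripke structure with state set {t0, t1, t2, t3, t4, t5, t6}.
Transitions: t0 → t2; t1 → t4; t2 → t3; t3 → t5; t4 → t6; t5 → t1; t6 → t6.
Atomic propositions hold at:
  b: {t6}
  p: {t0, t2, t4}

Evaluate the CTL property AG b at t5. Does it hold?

AG b: greatest fixpoint, start Z0 = {t6}, keep only states in Sat with every successor in Z. Already a fixed point.
Sat(AG b) = {t6}
t5 ∉ Sat(AG b) = {t6}, so the formula does not hold at t5.

No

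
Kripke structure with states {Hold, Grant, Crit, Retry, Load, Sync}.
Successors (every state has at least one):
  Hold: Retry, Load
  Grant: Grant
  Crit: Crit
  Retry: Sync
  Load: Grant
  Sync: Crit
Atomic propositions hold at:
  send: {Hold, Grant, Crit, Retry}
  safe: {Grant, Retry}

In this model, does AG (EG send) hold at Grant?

EG send: greatest fixpoint, start Z0 = {Hold, Grant, Crit, Retry}, keep only states in Sat with some successor in Z. Z1 = {Hold, Grant, Crit}; Z2 = {Grant, Crit}; fixed.
Sat(EG send) = {Grant, Crit}
AG (EG send): greatest fixpoint, start Z0 = {Grant, Crit}, keep only states in Sat with every successor in Z. Already a fixed point.
Sat(AG (EG send)) = {Grant, Crit}
Grant ∈ Sat(AG (EG send)) = {Grant, Crit}, so the formula holds at Grant.

Yes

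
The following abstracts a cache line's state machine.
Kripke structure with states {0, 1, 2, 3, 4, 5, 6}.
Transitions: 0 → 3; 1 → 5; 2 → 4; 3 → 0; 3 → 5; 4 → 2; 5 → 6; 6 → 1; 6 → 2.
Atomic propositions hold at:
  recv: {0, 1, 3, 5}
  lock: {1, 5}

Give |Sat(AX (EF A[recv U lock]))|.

4

A[recv U lock]: least fixpoint, start Z0 = Sat(lock) = {1, 5}, add states in Sat(recv) with every successor in Z. Already a fixed point.
Sat(A[recv U lock]) = {1, 5}
EF A[recv U lock]: least fixpoint, start Z0 = {1, 5}, add states with some successor in Z. Z1 = {1, 3, 5, 6}; Z2 = {0, 1, 3, 5, 6}; fixed.
Sat(EF A[recv U lock]) = {0, 1, 3, 5, 6}
Sat(AX (EF A[recv U lock])) = {s : every successor in {0, 1, 3, 5, 6}} = {0, 1, 3, 5}
|Sat(AX (EF A[recv U lock]))| = |{0, 1, 3, 5}| = 4.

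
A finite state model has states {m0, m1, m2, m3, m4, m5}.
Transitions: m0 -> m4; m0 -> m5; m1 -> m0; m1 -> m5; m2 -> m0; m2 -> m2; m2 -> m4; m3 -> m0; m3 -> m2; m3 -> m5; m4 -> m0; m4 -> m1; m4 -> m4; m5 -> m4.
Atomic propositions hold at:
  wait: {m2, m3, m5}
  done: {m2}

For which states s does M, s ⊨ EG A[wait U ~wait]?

Sat(~wait) = {m0, m1, m4}
A[wait U ~wait]: least fixpoint, start Z0 = Sat(~wait) = {m0, m1, m4}, add states in Sat(wait) with every successor in Z. Z1 = {m0, m1, m4, m5}; fixed.
Sat(A[wait U ~wait]) = {m0, m1, m4, m5}
EG A[wait U ~wait]: greatest fixpoint, start Z0 = {m0, m1, m4, m5}, keep only states in Sat with some successor in Z. Already a fixed point.
Sat(EG A[wait U ~wait]) = {m0, m1, m4, m5}

{m0, m1, m4, m5}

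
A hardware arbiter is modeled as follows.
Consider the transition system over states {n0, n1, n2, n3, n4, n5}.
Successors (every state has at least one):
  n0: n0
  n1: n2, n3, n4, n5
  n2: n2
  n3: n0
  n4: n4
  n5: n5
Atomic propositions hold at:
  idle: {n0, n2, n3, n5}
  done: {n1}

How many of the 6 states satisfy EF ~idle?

2

Sat(~idle) = {n1, n4}
EF ~idle: least fixpoint, start Z0 = {n1, n4}, add states with some successor in Z. Already a fixed point.
Sat(EF ~idle) = {n1, n4}
|Sat(EF ~idle)| = |{n1, n4}| = 2.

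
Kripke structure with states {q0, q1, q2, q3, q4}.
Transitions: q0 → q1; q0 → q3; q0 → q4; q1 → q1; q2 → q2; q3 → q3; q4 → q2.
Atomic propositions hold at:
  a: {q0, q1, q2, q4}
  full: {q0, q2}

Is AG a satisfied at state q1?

Yes

AG a: greatest fixpoint, start Z0 = {q0, q1, q2, q4}, keep only states in Sat with every successor in Z. Z1 = {q1, q2, q4}; fixed.
Sat(AG a) = {q1, q2, q4}
q1 ∈ Sat(AG a) = {q1, q2, q4}, so the formula holds at q1.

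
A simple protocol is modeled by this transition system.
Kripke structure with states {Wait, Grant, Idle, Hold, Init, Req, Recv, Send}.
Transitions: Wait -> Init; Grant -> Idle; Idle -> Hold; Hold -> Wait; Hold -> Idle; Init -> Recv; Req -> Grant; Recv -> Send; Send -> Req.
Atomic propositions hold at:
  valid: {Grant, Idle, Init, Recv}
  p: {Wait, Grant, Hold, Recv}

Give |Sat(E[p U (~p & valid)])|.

Sat(~p) = {Idle, Init, Req, Send}
Sat(~p & valid) = {Idle, Init}
E[p U (~p & valid)]: least fixpoint, start Z0 = Sat((~p & valid)) = {Idle, Init}, add states in Sat(p) with some successor in Z. Z1 = {Wait, Grant, Idle, Hold, Init}; fixed.
Sat(E[p U (~p & valid)]) = {Wait, Grant, Idle, Hold, Init}
|Sat(E[p U (~p & valid)])| = |{Wait, Grant, Idle, Hold, Init}| = 5.

5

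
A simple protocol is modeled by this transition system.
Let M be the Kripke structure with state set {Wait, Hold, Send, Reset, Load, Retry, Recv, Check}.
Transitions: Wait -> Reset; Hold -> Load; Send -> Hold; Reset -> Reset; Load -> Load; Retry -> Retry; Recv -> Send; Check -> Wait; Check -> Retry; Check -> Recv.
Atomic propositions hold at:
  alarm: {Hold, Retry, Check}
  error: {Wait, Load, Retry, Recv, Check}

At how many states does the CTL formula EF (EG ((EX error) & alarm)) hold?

2

Sat(EX error) = {s : some successor in {Wait, Load, Retry, Recv, Check}} = {Hold, Load, Retry, Check}
Sat((EX error) & alarm) = {Hold, Retry, Check}
EG ((EX error) & alarm): greatest fixpoint, start Z0 = {Hold, Retry, Check}, keep only states in Sat with some successor in Z. Z1 = {Retry, Check}; fixed.
Sat(EG ((EX error) & alarm)) = {Retry, Check}
EF (EG ((EX error) & alarm)): least fixpoint, start Z0 = {Retry, Check}, add states with some successor in Z. Already a fixed point.
Sat(EF (EG ((EX error) & alarm))) = {Retry, Check}
|Sat(EF (EG ((EX error) & alarm)))| = |{Retry, Check}| = 2.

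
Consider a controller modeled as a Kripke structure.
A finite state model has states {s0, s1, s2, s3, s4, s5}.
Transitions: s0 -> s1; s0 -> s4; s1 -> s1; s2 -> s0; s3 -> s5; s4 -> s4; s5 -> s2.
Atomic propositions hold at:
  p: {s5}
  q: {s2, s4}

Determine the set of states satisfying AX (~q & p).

{s3}

Sat(~q) = {s0, s1, s3, s5}
Sat(~q & p) = {s5}
Sat(AX (~q & p)) = {s : every successor in {s5}} = {s3}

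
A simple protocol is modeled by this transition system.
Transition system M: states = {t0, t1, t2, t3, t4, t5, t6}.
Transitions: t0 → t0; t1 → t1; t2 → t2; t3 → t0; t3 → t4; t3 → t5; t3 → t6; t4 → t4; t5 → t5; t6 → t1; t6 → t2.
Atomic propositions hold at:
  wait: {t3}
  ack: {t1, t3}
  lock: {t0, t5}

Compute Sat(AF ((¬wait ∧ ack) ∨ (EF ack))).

Sat(¬wait) = {t0, t1, t2, t4, t5, t6}
Sat(¬wait ∧ ack) = {t1}
EF ack: least fixpoint, start Z0 = {t1, t3}, add states with some successor in Z. Z1 = {t1, t3, t6}; fixed.
Sat(EF ack) = {t1, t3, t6}
Sat((¬wait ∧ ack) ∨ (EF ack)) = {t1, t3, t6}
AF ((¬wait ∧ ack) ∨ (EF ack)): least fixpoint, start Z0 = {t1, t3, t6}, add states with every successor in Z. Already a fixed point.
Sat(AF ((¬wait ∧ ack) ∨ (EF ack))) = {t1, t3, t6}

{t1, t3, t6}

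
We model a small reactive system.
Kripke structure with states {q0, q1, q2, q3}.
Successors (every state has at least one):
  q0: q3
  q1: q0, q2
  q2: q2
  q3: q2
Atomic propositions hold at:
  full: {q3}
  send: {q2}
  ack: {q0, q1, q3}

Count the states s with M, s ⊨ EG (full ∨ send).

2

Sat(full ∨ send) = {q2, q3}
EG (full ∨ send): greatest fixpoint, start Z0 = {q2, q3}, keep only states in Sat with some successor in Z. Already a fixed point.
Sat(EG (full ∨ send)) = {q2, q3}
|Sat(EG (full ∨ send))| = |{q2, q3}| = 2.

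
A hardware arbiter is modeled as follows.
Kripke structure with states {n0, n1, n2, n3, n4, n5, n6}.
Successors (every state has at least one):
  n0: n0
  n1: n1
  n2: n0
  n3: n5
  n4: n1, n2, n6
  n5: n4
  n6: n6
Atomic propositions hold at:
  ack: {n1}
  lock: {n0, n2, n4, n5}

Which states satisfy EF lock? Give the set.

{n0, n2, n3, n4, n5}

EF lock: least fixpoint, start Z0 = {n0, n2, n4, n5}, add states with some successor in Z. Z1 = {n0, n2, n3, n4, n5}; fixed.
Sat(EF lock) = {n0, n2, n3, n4, n5}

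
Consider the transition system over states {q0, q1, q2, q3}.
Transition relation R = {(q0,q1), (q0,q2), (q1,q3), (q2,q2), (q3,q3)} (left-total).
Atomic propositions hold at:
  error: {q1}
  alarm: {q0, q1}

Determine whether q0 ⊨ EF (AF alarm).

Yes

AF alarm: least fixpoint, start Z0 = {q0, q1}, add states with every successor in Z. Already a fixed point.
Sat(AF alarm) = {q0, q1}
EF (AF alarm): least fixpoint, start Z0 = {q0, q1}, add states with some successor in Z. Already a fixed point.
Sat(EF (AF alarm)) = {q0, q1}
q0 ∈ Sat(EF (AF alarm)) = {q0, q1}, so the formula holds at q0.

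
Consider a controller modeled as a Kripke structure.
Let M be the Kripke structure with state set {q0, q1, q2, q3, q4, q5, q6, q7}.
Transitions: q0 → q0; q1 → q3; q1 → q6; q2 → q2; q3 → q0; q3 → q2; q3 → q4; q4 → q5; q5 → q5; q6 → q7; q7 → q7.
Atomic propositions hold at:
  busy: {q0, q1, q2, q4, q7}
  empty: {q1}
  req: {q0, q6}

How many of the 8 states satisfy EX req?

3

Sat(EX req) = {s : some successor in {q0, q6}} = {q0, q1, q3}
|Sat(EX req)| = |{q0, q1, q3}| = 3.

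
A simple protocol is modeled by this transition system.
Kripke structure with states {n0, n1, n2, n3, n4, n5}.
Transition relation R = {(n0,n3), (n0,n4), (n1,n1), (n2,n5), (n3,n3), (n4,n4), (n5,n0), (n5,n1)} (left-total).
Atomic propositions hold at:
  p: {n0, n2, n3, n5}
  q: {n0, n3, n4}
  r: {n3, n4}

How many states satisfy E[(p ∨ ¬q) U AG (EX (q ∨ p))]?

Sat(¬q) = {n1, n2, n5}
Sat(p ∨ ¬q) = {n0, n1, n2, n3, n5}
Sat(q ∨ p) = {n0, n2, n3, n4, n5}
Sat(EX (q ∨ p)) = {s : some successor in {n0, n2, n3, n4, n5}} = {n0, n2, n3, n4, n5}
AG (EX (q ∨ p)): greatest fixpoint, start Z0 = {n0, n2, n3, n4, n5}, keep only states in Sat with every successor in Z. Z1 = {n0, n2, n3, n4}; Z2 = {n0, n3, n4}; fixed.
Sat(AG (EX (q ∨ p))) = {n0, n3, n4}
E[(p ∨ ¬q) U AG (EX (q ∨ p))]: least fixpoint, start Z0 = Sat(AG (EX (q ∨ p))) = {n0, n3, n4}, add states in Sat(p ∨ ¬q) with some successor in Z. Z1 = {n0, n3, n4, n5}; Z2 = {n0, n2, n3, n4, n5}; fixed.
Sat(E[(p ∨ ¬q) U AG (EX (q ∨ p))]) = {n0, n2, n3, n4, n5}
|Sat(E[(p ∨ ¬q) U AG (EX (q ∨ p))])| = |{n0, n2, n3, n4, n5}| = 5.

5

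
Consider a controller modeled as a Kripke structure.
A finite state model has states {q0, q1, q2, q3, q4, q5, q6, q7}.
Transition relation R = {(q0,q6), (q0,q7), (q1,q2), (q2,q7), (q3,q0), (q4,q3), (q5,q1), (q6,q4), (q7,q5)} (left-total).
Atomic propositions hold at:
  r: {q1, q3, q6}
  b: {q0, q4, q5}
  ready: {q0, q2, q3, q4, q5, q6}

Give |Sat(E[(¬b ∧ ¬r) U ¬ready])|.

3

Sat(¬b) = {q1, q2, q3, q6, q7}
Sat(¬r) = {q0, q2, q4, q5, q7}
Sat(¬b ∧ ¬r) = {q2, q7}
Sat(¬ready) = {q1, q7}
E[(¬b ∧ ¬r) U ¬ready]: least fixpoint, start Z0 = Sat(¬ready) = {q1, q7}, add states in Sat(¬b ∧ ¬r) with some successor in Z. Z1 = {q1, q2, q7}; fixed.
Sat(E[(¬b ∧ ¬r) U ¬ready]) = {q1, q2, q7}
|Sat(E[(¬b ∧ ¬r) U ¬ready])| = |{q1, q2, q7}| = 3.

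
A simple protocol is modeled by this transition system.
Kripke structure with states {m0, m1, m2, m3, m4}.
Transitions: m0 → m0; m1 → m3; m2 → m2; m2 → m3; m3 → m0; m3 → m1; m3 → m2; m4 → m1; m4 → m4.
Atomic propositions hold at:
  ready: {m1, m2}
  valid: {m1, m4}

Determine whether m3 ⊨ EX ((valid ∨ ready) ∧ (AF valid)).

Yes

Sat(valid ∨ ready) = {m1, m2, m4}
AF valid: least fixpoint, start Z0 = {m1, m4}, add states with every successor in Z. Already a fixed point.
Sat(AF valid) = {m1, m4}
Sat((valid ∨ ready) ∧ (AF valid)) = {m1, m4}
Sat(EX ((valid ∨ ready) ∧ (AF valid))) = {s : some successor in {m1, m4}} = {m3, m4}
m3 ∈ Sat(EX ((valid ∨ ready) ∧ (AF valid))) = {m3, m4}, so the formula holds at m3.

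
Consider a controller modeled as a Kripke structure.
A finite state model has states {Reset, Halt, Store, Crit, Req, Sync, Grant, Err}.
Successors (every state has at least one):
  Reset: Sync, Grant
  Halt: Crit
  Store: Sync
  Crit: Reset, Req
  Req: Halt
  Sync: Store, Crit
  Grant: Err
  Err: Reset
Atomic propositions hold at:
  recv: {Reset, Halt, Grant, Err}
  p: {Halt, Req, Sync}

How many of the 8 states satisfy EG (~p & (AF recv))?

4

Sat(~p) = {Reset, Store, Crit, Grant, Err}
AF recv: least fixpoint, start Z0 = {Reset, Halt, Grant, Err}, add states with every successor in Z. Z1 = {Reset, Halt, Req, Grant, Err}; Z2 = {Reset, Halt, Crit, Req, Grant, Err}; fixed.
Sat(AF recv) = {Reset, Halt, Crit, Req, Grant, Err}
Sat(~p & (AF recv)) = {Reset, Crit, Grant, Err}
EG (~p & (AF recv)): greatest fixpoint, start Z0 = {Reset, Crit, Grant, Err}, keep only states in Sat with some successor in Z. Already a fixed point.
Sat(EG (~p & (AF recv))) = {Reset, Crit, Grant, Err}
|Sat(EG (~p & (AF recv)))| = |{Reset, Crit, Grant, Err}| = 4.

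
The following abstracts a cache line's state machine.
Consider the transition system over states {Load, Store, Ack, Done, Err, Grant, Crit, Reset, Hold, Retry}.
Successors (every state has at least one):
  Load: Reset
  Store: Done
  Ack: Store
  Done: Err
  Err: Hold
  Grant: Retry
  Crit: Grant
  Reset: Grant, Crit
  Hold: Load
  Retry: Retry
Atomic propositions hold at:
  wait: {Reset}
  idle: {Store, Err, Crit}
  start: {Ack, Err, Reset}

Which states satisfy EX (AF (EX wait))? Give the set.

{Store, Ack, Done, Err, Hold}

Sat(EX wait) = {s : some successor in {Reset}} = {Load}
AF (EX wait): least fixpoint, start Z0 = {Load}, add states with every successor in Z. Z1 = {Load, Hold}; Z2 = {Load, Err, Hold}; Z3 = {Load, Done, Err, Hold}; Z4 = {Load, Store, Done, Err, Hold}; Z5 = {Load, Store, Ack, Done, Err, Hold}; fixed.
Sat(AF (EX wait)) = {Load, Store, Ack, Done, Err, Hold}
Sat(EX (AF (EX wait))) = {s : some successor in {Load, Store, Ack, Done, Err, Hold}} = {Store, Ack, Done, Err, Hold}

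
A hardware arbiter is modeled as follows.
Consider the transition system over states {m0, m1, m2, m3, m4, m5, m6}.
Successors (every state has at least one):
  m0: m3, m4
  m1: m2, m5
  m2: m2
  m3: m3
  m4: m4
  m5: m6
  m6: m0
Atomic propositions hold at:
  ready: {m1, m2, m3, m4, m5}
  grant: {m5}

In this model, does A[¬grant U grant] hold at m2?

Sat(¬grant) = {m0, m1, m2, m3, m4, m6}
A[¬grant U grant]: least fixpoint, start Z0 = Sat(grant) = {m5}, add states in Sat(¬grant) with every successor in Z. Already a fixed point.
Sat(A[¬grant U grant]) = {m5}
m2 ∉ Sat(A[¬grant U grant]) = {m5}, so the formula does not hold at m2.

No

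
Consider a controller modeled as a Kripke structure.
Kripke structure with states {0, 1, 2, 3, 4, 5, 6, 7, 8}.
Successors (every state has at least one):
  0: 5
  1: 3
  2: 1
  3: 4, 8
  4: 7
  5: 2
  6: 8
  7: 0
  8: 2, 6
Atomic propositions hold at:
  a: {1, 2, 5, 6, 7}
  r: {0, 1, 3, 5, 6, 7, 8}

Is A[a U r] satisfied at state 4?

No

A[a U r]: least fixpoint, start Z0 = Sat(r) = {0, 1, 3, 5, 6, 7, 8}, add states in Sat(a) with every successor in Z. Z1 = {0, 1, 2, 3, 5, 6, 7, 8}; fixed.
Sat(A[a U r]) = {0, 1, 2, 3, 5, 6, 7, 8}
4 ∉ Sat(A[a U r]) = {0, 1, 2, 3, 5, 6, 7, 8}, so the formula does not hold at 4.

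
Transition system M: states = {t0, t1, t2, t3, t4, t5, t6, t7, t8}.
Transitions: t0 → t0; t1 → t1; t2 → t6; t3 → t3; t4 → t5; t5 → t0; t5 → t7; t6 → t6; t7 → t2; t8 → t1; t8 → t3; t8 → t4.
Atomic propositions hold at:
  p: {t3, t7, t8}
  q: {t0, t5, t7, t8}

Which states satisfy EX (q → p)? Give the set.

{t1, t2, t3, t5, t6, t7, t8}

Sat(q → p) = {t1, t2, t3, t4, t6, t7, t8}
Sat(EX (q → p)) = {s : some successor in {t1, t2, t3, t4, t6, t7, t8}} = {t1, t2, t3, t5, t6, t7, t8}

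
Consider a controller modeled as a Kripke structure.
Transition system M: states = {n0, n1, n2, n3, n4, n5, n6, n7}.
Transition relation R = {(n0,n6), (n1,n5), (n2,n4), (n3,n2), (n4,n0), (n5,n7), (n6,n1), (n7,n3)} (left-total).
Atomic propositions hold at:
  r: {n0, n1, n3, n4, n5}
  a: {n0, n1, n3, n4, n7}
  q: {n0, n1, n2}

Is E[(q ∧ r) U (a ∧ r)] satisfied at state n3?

Sat(q ∧ r) = {n0, n1}
Sat(a ∧ r) = {n0, n1, n3, n4}
E[(q ∧ r) U (a ∧ r)]: least fixpoint, start Z0 = Sat((a ∧ r)) = {n0, n1, n3, n4}, add states in Sat(q ∧ r) with some successor in Z. Already a fixed point.
Sat(E[(q ∧ r) U (a ∧ r)]) = {n0, n1, n3, n4}
n3 ∈ Sat(E[(q ∧ r) U (a ∧ r)]) = {n0, n1, n3, n4}, so the formula holds at n3.

Yes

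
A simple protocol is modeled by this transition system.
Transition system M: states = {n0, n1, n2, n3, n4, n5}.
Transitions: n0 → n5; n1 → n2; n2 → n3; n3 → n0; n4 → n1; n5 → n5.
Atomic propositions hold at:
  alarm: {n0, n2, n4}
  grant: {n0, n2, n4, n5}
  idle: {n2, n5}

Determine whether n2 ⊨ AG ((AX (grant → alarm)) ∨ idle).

Sat(grant → alarm) = {n0, n1, n2, n3, n4}
Sat(AX (grant → alarm)) = {s : every successor in {n0, n1, n2, n3, n4}} = {n1, n2, n3, n4}
Sat((AX (grant → alarm)) ∨ idle) = {n1, n2, n3, n4, n5}
AG ((AX (grant → alarm)) ∨ idle): greatest fixpoint, start Z0 = {n1, n2, n3, n4, n5}, keep only states in Sat with every successor in Z. Z1 = {n1, n2, n4, n5}; Z2 = {n1, n4, n5}; Z3 = {n4, n5}; Z4 = {n5}; fixed.
Sat(AG ((AX (grant → alarm)) ∨ idle)) = {n5}
n2 ∉ Sat(AG ((AX (grant → alarm)) ∨ idle)) = {n5}, so the formula does not hold at n2.

No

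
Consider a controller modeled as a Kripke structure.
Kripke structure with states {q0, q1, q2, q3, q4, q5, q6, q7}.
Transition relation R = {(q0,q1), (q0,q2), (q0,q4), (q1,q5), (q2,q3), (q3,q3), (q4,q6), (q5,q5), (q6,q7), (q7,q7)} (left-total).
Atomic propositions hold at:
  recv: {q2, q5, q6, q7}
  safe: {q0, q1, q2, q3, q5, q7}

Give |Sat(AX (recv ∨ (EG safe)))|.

7

EG safe: greatest fixpoint, start Z0 = {q0, q1, q2, q3, q5, q7}, keep only states in Sat with some successor in Z. Already a fixed point.
Sat(EG safe) = {q0, q1, q2, q3, q5, q7}
Sat(recv ∨ (EG safe)) = {q0, q1, q2, q3, q5, q6, q7}
Sat(AX (recv ∨ (EG safe))) = {s : every successor in {q0, q1, q2, q3, q5, q6, q7}} = {q1, q2, q3, q4, q5, q6, q7}
|Sat(AX (recv ∨ (EG safe)))| = |{q1, q2, q3, q4, q5, q6, q7}| = 7.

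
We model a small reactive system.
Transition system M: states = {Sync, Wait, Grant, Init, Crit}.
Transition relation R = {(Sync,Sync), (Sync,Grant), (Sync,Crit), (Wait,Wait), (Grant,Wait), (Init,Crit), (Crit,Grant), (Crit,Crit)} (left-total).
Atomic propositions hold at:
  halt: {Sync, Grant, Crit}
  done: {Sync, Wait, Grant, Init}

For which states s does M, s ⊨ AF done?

{Sync, Wait, Grant, Init}

AF done: least fixpoint, start Z0 = {Sync, Wait, Grant, Init}, add states with every successor in Z. Already a fixed point.
Sat(AF done) = {Sync, Wait, Grant, Init}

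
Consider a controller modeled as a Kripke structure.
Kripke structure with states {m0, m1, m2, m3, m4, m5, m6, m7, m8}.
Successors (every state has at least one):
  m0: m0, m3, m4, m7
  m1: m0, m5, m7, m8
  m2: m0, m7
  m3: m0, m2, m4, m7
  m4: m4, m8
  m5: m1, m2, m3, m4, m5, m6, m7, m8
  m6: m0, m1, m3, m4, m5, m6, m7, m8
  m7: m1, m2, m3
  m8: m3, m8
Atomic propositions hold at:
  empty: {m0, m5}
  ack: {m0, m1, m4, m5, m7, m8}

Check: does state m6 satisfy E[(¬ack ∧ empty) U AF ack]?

Sat(¬ack) = {m2, m3, m6}
Sat(¬ack ∧ empty) = ∅
AF ack: least fixpoint, start Z0 = {m0, m1, m4, m5, m7, m8}, add states with every successor in Z. Z1 = {m0, m1, m2, m4, m5, m7, m8}; Z2 = {m0, m1, m2, m3, m4, m5, m7, m8}; fixed.
Sat(AF ack) = {m0, m1, m2, m3, m4, m5, m7, m8}
E[(¬ack ∧ empty) U AF ack]: least fixpoint, start Z0 = Sat(AF ack) = {m0, m1, m2, m3, m4, m5, m7, m8}, add states in Sat(¬ack ∧ empty) with some successor in Z. Already a fixed point.
Sat(E[(¬ack ∧ empty) U AF ack]) = {m0, m1, m2, m3, m4, m5, m7, m8}
m6 ∉ Sat(E[(¬ack ∧ empty) U AF ack]) = {m0, m1, m2, m3, m4, m5, m7, m8}, so the formula does not hold at m6.

No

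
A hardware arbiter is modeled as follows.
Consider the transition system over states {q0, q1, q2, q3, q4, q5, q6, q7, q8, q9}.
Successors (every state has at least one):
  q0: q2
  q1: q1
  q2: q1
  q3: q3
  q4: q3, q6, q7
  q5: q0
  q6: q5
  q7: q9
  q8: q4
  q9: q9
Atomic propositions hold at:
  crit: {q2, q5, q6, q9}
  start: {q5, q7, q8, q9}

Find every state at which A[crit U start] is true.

{q5, q6, q7, q8, q9}

A[crit U start]: least fixpoint, start Z0 = Sat(start) = {q5, q7, q8, q9}, add states in Sat(crit) with every successor in Z. Z1 = {q5, q6, q7, q8, q9}; fixed.
Sat(A[crit U start]) = {q5, q6, q7, q8, q9}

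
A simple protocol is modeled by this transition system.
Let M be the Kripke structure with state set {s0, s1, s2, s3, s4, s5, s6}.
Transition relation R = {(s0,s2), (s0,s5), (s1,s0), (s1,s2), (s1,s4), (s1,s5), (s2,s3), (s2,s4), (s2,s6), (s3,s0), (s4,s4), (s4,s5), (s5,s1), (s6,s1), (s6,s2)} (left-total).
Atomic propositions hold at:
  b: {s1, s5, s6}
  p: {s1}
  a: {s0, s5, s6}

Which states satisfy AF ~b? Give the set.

{s0, s2, s3, s4}

Sat(~b) = {s0, s2, s3, s4}
AF ~b: least fixpoint, start Z0 = {s0, s2, s3, s4}, add states with every successor in Z. Already a fixed point.
Sat(AF ~b) = {s0, s2, s3, s4}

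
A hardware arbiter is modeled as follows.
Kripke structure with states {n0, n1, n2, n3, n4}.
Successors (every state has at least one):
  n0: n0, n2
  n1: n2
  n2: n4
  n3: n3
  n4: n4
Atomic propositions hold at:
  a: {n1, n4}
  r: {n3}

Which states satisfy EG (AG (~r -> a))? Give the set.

Sat(~r) = {n0, n1, n2, n4}
Sat(~r -> a) = {n1, n3, n4}
AG (~r -> a): greatest fixpoint, start Z0 = {n1, n3, n4}, keep only states in Sat with every successor in Z. Z1 = {n3, n4}; fixed.
Sat(AG (~r -> a)) = {n3, n4}
EG (AG (~r -> a)): greatest fixpoint, start Z0 = {n3, n4}, keep only states in Sat with some successor in Z. Already a fixed point.
Sat(EG (AG (~r -> a))) = {n3, n4}

{n3, n4}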